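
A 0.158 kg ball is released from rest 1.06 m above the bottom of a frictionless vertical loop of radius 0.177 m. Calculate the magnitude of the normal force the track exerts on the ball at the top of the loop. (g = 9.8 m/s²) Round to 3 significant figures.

N = 10.8 N

Energy from release to top (height 2r): mgh = ½mv_top² + mg(2r)
v_top² = 2g(h − 2r) = 2(9.8)(1.06 − 0.3540) = 13.838 m²/s²
At the top, both N and weight point toward the centre: N + mg = mv_top²/r
N = m(v_top²/r − g) = 0.158(13.838/0.177 − 9.8) = 10.80 N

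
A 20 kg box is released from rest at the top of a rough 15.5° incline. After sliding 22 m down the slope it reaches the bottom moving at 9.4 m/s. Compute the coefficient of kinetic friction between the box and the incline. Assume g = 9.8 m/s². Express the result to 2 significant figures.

μ_k = 0.065

Energy balance down the incline: mg L sinθ − ½mv² = μ_k (mg cosθ) L
mgL sinθ = 1152.3 J; ½mv² = 883.60 J
W_f = 1152.3 − 883.60 = 268.7 J
μ_k = W_f/(mg cosθ · L) = 268.7/(188.9 × 22) = 0.06467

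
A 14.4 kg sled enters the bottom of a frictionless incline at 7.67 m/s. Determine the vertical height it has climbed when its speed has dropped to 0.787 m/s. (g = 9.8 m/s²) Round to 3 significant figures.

Conservation of energy: ½mv₁² = ½mv₂² + mgh
h = (v₁² − v₂²)/(2g) = (7.67² − 0.787²)/(2 × 9.8) = 2.970 m

h = 2.97 m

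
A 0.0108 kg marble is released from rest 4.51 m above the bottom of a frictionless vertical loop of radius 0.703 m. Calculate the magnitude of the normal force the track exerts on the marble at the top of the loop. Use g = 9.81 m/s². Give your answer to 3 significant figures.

Energy from release to top (height 2r): mgh = ½mv_top² + mg(2r)
v_top² = 2g(h − 2r) = 2(9.81)(4.51 − 1.406) = 60.900 m²/s²
At the top, both N and weight point toward the centre: N + mg = mv_top²/r
N = m(v_top²/r − g) = 0.0108(60.900/0.703 − 9.81) = 0.8296 N

N = 0.830 N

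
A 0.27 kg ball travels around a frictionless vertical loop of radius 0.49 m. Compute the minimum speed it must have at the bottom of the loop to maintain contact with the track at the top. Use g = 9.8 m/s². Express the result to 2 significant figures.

v = 4.9 m/s

At the top: mg = mv_top²/r ⇒ v_top² = gr = 4.802 m²/s²
Energy from bottom to top (height 2r): ½mv_bot² = ½mv_top² + mg(2r)
v_bot² = gr + 4gr = 5gr = 24.01
v_bot = √(5gr) = 4.900 m/s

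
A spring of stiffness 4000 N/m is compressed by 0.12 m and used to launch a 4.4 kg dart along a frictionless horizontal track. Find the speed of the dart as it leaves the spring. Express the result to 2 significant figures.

Spring PE converts entirely to kinetic energy: ½kx² = ½mv²
v = x√(k/m) = 0.12 × √(4000/4.4) = 3.618 m/s

v = 3.6 m/s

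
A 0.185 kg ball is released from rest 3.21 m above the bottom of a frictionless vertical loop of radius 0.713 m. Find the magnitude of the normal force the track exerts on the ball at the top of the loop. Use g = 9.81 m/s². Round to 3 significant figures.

Energy from release to top (height 2r): mgh = ½mv_top² + mg(2r)
v_top² = 2g(h − 2r) = 2(9.81)(3.21 − 1.426) = 35.002 m²/s²
At the top, both N and weight point toward the centre: N + mg = mv_top²/r
N = m(v_top²/r − g) = 0.185(35.002/0.713 − 9.81) = 7.267 N

N = 7.27 N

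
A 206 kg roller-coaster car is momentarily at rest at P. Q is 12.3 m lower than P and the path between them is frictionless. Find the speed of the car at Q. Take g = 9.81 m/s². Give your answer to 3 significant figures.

v = 15.5 m/s

Energy conservation between the two points: mgh = ½mv²
The mass cancels from both sides.
v = √(2gh) = √(2 × 9.81 × 12.3) = √241.33 = 15.53 m/s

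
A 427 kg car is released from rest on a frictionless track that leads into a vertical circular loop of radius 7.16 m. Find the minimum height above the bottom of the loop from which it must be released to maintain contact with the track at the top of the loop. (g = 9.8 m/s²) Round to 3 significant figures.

At the top, for minimum speed gravity alone supplies the centripetal force: mg = mv_top²/r ⇒ v_top² = gr = 70.17 m²/s²
Energy conservation from release height h to the top (height 2r): mgh = ½mv_top² + mg(2r)
h = v_top²/(2g) + 2r = r/2 + 2r = 5r/2 = 17.90 m

h = 17.9 m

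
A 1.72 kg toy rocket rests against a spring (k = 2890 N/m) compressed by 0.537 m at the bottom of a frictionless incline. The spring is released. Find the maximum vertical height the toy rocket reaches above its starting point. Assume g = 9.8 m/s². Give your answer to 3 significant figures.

At maximum height the toy rocket is at rest, so ½kx² = mgh
h = kx²/(2mg) = (2890)(0.537)²/(2 × 1.72 × 9.8) = 24.72 m

h = 24.7 m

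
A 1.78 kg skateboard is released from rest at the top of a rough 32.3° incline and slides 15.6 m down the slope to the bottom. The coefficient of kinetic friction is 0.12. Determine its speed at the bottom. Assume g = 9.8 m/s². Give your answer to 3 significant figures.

Taking the bottom as reference, mgh = ½mv² + μ_k N L with h = L sinθ, N = mg cosθ:
mgh = mgL sinθ = (1.78)(9.8)(15.6)sin32.3° = 145.41 J
W_f = μ_k mg cosθ · L = (0.12)(1.78)(9.8)cos32.3°·15.6 = 27.60 J
½mv² = 145.41 − 27.60 = 117.81 J
v = √(2 × 117.81/1.78) = 11.51 m/s

v = 11.5 m/s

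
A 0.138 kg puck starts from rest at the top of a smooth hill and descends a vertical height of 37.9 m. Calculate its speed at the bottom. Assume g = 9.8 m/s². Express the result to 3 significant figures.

Mechanical energy is conserved (no friction): mgh = ½mv²
The mass cancels from both sides.
v = √(2gh) = √(2 × 9.8 × 37.9) = √742.84 = 27.26 m/s

v = 27.3 m/s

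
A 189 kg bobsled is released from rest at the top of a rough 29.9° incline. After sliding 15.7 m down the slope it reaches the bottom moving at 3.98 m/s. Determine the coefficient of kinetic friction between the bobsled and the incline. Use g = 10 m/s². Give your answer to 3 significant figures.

μ_k = 0.517

Energy balance down the incline: mg L sinθ − ½mv² = μ_k (mg cosθ) L
mgL sinθ = 14792 J; ½mv² = 1496.9 J
W_f = 14792 − 1496.9 = 13295 J
μ_k = W_f/(mg cosθ · L) = 13295/(1638 × 15.7) = 0.5168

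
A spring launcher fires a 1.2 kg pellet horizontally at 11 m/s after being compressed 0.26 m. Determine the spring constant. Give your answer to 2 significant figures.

Spring PE at full compression equals KE at release: ½kx² = ½mv²
k = mv²/x² = (1.2)(11)²/(0.26)² = 2148 N/m

k = 2100 N/m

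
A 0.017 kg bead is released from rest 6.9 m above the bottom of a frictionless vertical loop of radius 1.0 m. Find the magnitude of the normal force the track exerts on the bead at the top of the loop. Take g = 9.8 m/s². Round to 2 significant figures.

N = 1.5 N

Energy from release to top (height 2r): mgh = ½mv_top² + mg(2r)
v_top² = 2g(h − 2r) = 2(9.8)(6.9 − 2.000) = 96.040 m²/s²
At the top, both N and weight point toward the centre: N + mg = mv_top²/r
N = m(v_top²/r − g) = 0.017(96.040/1.0 − 9.8) = 1.466 N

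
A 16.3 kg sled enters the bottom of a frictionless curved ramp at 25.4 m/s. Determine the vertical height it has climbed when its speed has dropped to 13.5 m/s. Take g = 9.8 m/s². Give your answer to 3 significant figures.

h = 23.6 m

Conservation of energy: ½mv₁² = ½mv₂² + mgh
h = (v₁² − v₂²)/(2g) = (25.4² − 13.5²)/(2 × 9.8) = 23.62 m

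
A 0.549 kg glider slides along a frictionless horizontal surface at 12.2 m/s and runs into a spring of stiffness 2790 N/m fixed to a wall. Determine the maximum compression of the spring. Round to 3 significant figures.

All KE is stored as spring PE at maximum compression: ½mv² = ½kx²
x = v√(m/k) = 12.2 × √(0.549/2790) = 0.1711 m

x = 0.171 m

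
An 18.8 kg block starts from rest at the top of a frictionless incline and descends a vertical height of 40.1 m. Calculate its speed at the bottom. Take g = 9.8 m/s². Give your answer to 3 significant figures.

v = 28.0 m/s

By conservation of mechanical energy, mgh = ½mv²
v = √(2gh) = √(2 × 9.8 × 40.1) = √785.96 = 28.03 m/s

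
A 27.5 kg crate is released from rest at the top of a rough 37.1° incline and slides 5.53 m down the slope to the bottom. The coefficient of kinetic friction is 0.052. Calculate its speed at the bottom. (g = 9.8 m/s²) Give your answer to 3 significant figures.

v = 7.80 m/s

Energy: mgh = ½mv² + W_f, with h = L sinθ and W_f = μ_k (mg cosθ) L
mgh = mgL sinθ = (27.5)(9.8)(5.53)sin37.1° = 898.98 J
W_f = μ_k mg cosθ · L = (0.052)(27.5)(9.8)cos37.1°·5.53 = 61.81 J
½mv² = 898.98 − 61.81 = 837.17 J
v = √(2 × 837.17/27.5) = 7.803 m/s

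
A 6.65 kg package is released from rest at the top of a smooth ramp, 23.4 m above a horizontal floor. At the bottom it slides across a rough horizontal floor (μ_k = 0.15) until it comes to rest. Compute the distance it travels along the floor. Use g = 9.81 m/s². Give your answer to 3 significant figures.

Energy bookkeeping (friction removes W_f = μ_k N d):
At rest all PE has been dissipated by friction: mgh = μ_k m g d
d = h/μ_k = 23.4/0.15 = 156.0 m

d = 156 m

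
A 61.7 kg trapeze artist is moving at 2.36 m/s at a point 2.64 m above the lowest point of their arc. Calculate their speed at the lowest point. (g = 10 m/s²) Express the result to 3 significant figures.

v = 7.64 m/s

By conservation of mechanical energy, ½mv₀² + mgh = ½mv²
v² = v₀² + 2gh = (2.36)² + 2(10)(2.64) = 58.370
v = √58.370 = 7.640 m/s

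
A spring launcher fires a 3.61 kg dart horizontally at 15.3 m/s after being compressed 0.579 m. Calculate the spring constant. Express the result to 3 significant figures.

k = 2520 N/m

½kx² = ½mv²
k = mv²/x² = (3.61)(15.3)²/(0.579)² = 2521 N/m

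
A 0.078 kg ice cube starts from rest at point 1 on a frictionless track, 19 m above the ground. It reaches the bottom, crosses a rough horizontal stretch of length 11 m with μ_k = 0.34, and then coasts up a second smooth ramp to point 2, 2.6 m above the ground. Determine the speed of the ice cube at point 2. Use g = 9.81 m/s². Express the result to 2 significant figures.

Energy at 1: mgh₁ = (0.078)(9.81)(19) = 14.538 J
Friction loss: W_f = μ_k mg d = 2.862 J
At 2: ½mv² + mgh₂ = mgh₁ − W_f
½mv² = 14.538 − 2.862 − 1.9895 = 9.6872 J
v = √(2 × 9.6872/0.078) = 15.76 m/s

v = 16 m/s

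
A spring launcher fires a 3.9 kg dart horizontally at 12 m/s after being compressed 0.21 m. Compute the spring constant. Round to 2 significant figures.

½kx² = ½mv²
k = mv²/x² = (3.9)(12)²/(0.21)² = 12735 N/m

k = 13000 N/m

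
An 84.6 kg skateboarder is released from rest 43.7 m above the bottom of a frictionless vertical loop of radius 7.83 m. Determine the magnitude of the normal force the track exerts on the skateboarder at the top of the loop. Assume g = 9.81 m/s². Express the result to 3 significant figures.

Energy from release to top (height 2r): mgh = ½mv_top² + mg(2r)
v_top² = 2g(h − 2r) = 2(9.81)(43.7 − 15.66) = 550.14 m²/s²
At the top, both N and weight point toward the centre: N + mg = mv_top²/r
N = m(v_top²/r − g) = 84.6(550.14/7.83 − 9.81) = 5114 N

N = 5110 N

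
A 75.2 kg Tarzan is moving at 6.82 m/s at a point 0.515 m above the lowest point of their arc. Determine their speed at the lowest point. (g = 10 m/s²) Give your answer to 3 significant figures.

v = 7.54 m/s

Energy conservation between the two points: ½mv₀² + mgh = ½mv²
v² = v₀² + 2gh = (6.82)² + 2(10)(0.515) = 56.812
v = √56.812 = 7.537 m/s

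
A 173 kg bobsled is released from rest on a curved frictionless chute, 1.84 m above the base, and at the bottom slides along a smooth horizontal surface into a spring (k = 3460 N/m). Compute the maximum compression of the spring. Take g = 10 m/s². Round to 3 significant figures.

x = 1.36 m

At max compression the bobsled is momentarily at rest: mgh = ½kx²
x = √(2mgh/k) = √(2 × 173 × 10 × 1.84 / 3460) = 1.356 m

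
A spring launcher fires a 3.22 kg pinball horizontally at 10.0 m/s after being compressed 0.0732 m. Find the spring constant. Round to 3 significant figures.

k = 60100 N/m

Energy stored in the spring equals the launch KE: ½kx² = ½mv²
k = mv²/x² = (3.22)(10.0)²/(0.0732)² = 60094 N/m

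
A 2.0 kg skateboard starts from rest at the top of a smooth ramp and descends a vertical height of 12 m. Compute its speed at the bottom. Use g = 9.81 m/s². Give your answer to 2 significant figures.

v = 15 m/s

Equating total energy at the two states: mgh = ½mv²
v = √(2gh) = √(2 × 9.81 × 12) = √235.44 = 15.34 m/s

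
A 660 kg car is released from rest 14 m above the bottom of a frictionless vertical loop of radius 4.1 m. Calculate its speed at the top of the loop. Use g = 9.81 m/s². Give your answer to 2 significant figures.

v = 11 m/s

Energy conservation: mgh = ½mv_top² + mg(2r)
v_top² = 2g(h − 2r) = 2(9.81)(14 − 8.200) = 113.8
v_top = 10.67 m/s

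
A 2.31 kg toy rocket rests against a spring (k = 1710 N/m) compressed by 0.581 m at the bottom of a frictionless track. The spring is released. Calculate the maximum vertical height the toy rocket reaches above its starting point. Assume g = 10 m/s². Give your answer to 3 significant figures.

h = 12.5 m

Energy conservation from release to the highest point: ½kx² = mgh
h = kx²/(2mg) = (1710)(0.581)²/(2 × 2.31 × 10) = 12.49 m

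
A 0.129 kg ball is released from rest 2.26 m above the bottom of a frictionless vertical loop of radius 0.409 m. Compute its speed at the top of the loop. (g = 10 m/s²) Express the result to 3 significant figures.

v = 5.37 m/s

Energy conservation: mgh = ½mv_top² + mg(2r)
v_top² = 2g(h − 2r) = 2(10)(2.26 − 0.8180) = 28.84
v_top = 5.370 m/s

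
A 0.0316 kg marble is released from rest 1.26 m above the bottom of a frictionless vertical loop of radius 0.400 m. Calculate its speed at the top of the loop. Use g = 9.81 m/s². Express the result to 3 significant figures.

v = 3.00 m/s

Energy conservation: mgh = ½mv_top² + mg(2r)
v_top² = 2g(h − 2r) = 2(9.81)(1.26 − 0.8000) = 9.025
v_top = 3.004 m/s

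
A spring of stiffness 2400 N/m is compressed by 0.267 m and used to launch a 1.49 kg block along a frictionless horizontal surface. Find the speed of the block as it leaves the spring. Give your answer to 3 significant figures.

Conservation of energy: ½kx² = ½mv²
v = x√(k/m) = 0.267 × √(2400/1.49) = 10.72 m/s

v = 10.7 m/s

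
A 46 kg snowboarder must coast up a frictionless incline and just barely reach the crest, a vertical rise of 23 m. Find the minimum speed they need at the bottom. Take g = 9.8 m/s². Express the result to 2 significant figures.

At the top they are momentarily at rest, so all KE converts to PE: ½mv² = mgh
v = √(2gh) = √(2 × 9.8 × 23) = 21.23 m/s

v = 21 m/s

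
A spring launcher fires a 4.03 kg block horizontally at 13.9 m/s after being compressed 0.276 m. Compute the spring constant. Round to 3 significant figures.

k = 10200 N/m

½kx² = ½mv²
k = mv²/x² = (4.03)(13.9)²/(0.276)² = 10222 N/m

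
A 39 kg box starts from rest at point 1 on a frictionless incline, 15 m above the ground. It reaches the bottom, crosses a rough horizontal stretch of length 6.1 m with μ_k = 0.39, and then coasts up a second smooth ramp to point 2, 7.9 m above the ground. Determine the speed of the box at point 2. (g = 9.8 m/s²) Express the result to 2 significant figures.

v = 9.6 m/s

Energy at 1: mgh₁ = (39)(9.8)(15) = 5733.0 J
Friction loss: W_f = μ_k mg d = 909.3 J
At 2: ½mv² + mgh₂ = mgh₁ − W_f
½mv² = 5733.0 − 909.3 − 3019.4 = 1804.4 J
v = √(2 × 1804.4/39) = 9.619 m/s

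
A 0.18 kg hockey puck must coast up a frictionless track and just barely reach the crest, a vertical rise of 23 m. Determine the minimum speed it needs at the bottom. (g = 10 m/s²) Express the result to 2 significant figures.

At the top it is momentarily at rest, so all KE converts to PE: ½mv² = mgh
v = √(2gh) = √(2 × 10 × 23) = 21.45 m/s

v = 21 m/s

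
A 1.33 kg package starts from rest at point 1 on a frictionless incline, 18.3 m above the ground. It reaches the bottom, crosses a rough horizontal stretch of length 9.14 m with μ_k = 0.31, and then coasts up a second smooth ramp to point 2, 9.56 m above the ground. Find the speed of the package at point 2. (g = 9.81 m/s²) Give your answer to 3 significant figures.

v = 10.8 m/s

Energy at 1: mgh₁ = (1.33)(9.81)(18.3) = 238.77 J
Friction loss: W_f = μ_k mg d = 36.97 J
At 2: ½mv² + mgh₂ = mgh₁ − W_f
½mv² = 238.77 − 36.97 − 124.73 = 77.065 J
v = √(2 × 77.065/1.33) = 10.77 m/s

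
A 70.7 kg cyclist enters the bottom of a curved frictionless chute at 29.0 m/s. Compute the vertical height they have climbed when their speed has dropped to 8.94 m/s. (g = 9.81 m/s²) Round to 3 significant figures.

h = 38.8 m

Conservation of energy: ½mv₁² = ½mv₂² + mgh
h = (v₁² − v₂²)/(2g) = (29.0² − 8.94²)/(2 × 9.81) = 38.79 m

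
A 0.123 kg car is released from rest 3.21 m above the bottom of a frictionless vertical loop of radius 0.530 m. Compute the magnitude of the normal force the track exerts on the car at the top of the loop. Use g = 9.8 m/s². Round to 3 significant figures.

N = 8.57 N

Energy from release to top (height 2r): mgh = ½mv_top² + mg(2r)
v_top² = 2g(h − 2r) = 2(9.8)(3.21 − 1.060) = 42.140 m²/s²
At the top, both N and weight point toward the centre: N + mg = mv_top²/r
N = m(v_top²/r − g) = 0.123(42.140/0.530 − 9.8) = 8.574 N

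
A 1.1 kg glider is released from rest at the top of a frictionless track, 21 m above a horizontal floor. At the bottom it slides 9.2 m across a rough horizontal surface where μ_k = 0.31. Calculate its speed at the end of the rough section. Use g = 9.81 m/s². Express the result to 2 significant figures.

Energy at the top = energy at the end + work done against friction:
mgh = ½mv² + μ_k m g d
W_f = μ_k mg d = (0.31)(1.1)(9.81)(9.2) = 30.78 J
½mv² = mgh − W_f = 226.61 − 30.78 = 195.84 J
v = √(2 × 195.84/1.1) = 18.87 m/s

v = 19 m/s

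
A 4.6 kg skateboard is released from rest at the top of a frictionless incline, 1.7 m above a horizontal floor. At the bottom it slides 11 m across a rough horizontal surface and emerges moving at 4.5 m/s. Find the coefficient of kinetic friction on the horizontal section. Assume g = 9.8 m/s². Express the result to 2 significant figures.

μ_k = 0.061

Energy bookkeeping (friction removes W_f = μ_k N d):
mgh = ½mv² + μ_k m g d
mgh = 76.636 J; ½mv² = 46.575 J
W_f = 76.636 − 46.575 = 30.06 J
μ_k = W_f/(mg·d) = 30.06/(45.08 × 11) = 0.06062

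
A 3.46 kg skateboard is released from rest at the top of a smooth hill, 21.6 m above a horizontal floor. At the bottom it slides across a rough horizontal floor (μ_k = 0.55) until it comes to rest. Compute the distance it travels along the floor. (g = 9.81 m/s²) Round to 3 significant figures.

Applying the work–energy principle:
At rest all PE has been dissipated by friction: mgh = μ_k m g d
d = h/μ_k = 21.6/0.55 = 39.27 m

d = 39.3 m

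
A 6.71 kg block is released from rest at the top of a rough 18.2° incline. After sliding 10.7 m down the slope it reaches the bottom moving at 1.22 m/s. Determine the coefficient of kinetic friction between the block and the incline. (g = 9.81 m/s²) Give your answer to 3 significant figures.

μ_k = 0.321

Energy balance down the incline: mg L sinθ − ½mv² = μ_k (mg cosθ) L
mgL sinθ = 219.99 J; ½mv² = 4.9936 J
W_f = 219.99 − 4.9936 = 215.0 J
μ_k = W_f/(mg cosθ · L) = 215.0/(62.53 × 10.7) = 0.3213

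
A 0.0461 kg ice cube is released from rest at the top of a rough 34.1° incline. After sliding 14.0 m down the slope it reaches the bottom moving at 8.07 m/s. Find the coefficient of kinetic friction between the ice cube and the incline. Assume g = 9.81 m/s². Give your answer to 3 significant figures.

The energy dissipated by friction is the PE lost minus the KE gained:
mgL sinθ = 3.5496 J; ½mv² = 1.5011 J
W_f = 3.5496 − 1.5011 = 2.048 J
μ_k = W_f/(mg cosθ · L) = 2.048/(0.3745 × 14.0) = 0.3907

μ_k = 0.391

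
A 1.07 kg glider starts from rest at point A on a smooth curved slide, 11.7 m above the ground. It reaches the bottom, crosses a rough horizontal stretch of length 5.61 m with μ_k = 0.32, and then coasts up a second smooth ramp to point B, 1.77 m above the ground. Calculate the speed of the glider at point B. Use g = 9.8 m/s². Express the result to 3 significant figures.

v = 12.6 m/s

Energy at A: mgh₁ = (1.07)(9.8)(11.7) = 122.69 J
Friction loss: W_f = μ_k mg d = 18.82 J
At B: ½mv² + mgh₂ = mgh₁ − W_f
½mv² = 122.69 − 18.82 − 18.560 = 85.302 J
v = √(2 × 85.302/1.07) = 12.63 m/s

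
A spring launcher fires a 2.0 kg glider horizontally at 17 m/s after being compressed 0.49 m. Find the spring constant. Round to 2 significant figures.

½kx² = ½mv²
k = mv²/x² = (2.0)(17)²/(0.49)² = 2407 N/m

k = 2400 N/m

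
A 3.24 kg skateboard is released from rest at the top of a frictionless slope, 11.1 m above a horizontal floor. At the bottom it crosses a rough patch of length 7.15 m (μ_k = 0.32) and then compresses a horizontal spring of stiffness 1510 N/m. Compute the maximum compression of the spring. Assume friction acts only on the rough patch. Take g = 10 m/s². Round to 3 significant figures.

Initial energy: E₁ = mgh = (3.24)(10)(11.1) = 359.64 J
Friction removes W_f = μ_k mg d = (0.32)(3.24)(10)(7.15) = 74.13 J
Energy reaching the spring: E = 359.64 − 74.13 = 285.51 J
At max compression ½kx² = E ⇒ x = √(2E/k) = √(2 × 285.51/1510) = 0.6149 m

x = 0.615 m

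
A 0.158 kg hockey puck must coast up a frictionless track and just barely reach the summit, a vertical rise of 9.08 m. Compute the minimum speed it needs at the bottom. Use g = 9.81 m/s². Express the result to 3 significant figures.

At the top it is momentarily at rest, so all KE converts to PE: ½mv² = mgh
v = √(2gh) = √(2 × 9.81 × 9.08) = 13.35 m/s

v = 13.3 m/s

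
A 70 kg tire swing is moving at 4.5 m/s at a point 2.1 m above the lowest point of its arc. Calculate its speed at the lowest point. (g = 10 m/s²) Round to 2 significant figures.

By conservation of mechanical energy, ½mv₀² + mgh = ½mv²
The mass cancels from both sides.
v² = v₀² + 2gh = (4.5)² + 2(10)(2.1) = 62.250
v = √62.250 = 7.890 m/s

v = 7.9 m/s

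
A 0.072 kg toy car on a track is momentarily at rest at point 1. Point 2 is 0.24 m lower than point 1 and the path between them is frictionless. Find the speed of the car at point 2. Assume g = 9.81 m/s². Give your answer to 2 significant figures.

Equating total energy at the two states: mgh = ½mv²
v = √(2gh) = √(2 × 9.81 × 0.24) = √4.7088 = 2.170 m/s

v = 2.2 m/s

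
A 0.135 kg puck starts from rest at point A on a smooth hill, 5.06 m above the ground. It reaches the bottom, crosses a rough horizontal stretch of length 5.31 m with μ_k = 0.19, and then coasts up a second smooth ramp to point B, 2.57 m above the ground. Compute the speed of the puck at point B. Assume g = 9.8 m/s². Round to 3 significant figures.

v = 5.39 m/s

Energy at A: mgh₁ = (0.135)(9.8)(5.06) = 6.6944 J
Friction loss: W_f = μ_k mg d = 1.335 J
At B: ½mv² + mgh₂ = mgh₁ − W_f
½mv² = 6.6944 − 1.335 − 3.4001 = 1.9595 J
v = √(2 × 1.9595/0.135) = 5.388 m/s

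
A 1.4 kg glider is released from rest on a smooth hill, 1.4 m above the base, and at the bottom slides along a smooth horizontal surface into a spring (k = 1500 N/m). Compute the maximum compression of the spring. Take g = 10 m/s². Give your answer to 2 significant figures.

At max compression the glider is momentarily at rest: mgh = ½kx²
x = √(2mgh/k) = √(2 × 1.4 × 10 × 1.4 / 1500) = 0.1617 m

x = 0.16 m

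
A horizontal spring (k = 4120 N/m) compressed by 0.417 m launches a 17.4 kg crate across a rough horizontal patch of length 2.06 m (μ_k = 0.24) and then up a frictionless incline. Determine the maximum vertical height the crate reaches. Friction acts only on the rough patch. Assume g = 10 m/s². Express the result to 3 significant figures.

Spring energy: E₀ = ½kx² = ½(4120)(0.417)² = 358.21 J
Friction: W_f = μ_k mg d = (0.24)(17.4)(10)(2.06) = 86.03 J
Energy at base of ramp: E = 358.21 − 86.03 = 272.19 J
At max height all remaining energy is PE: mgh = E ⇒ h = E/(mg) = 272.19/(17.4 × 10) = 1.564 m

h = 1.56 m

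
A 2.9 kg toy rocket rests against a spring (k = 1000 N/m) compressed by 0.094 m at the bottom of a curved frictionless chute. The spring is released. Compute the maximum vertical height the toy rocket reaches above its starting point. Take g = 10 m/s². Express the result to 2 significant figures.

h = 0.15 m

Energy conservation from release to the highest point: ½kx² = mgh
h = kx²/(2mg) = (1000)(0.094)²/(2 × 2.9 × 10) = 0.1523 m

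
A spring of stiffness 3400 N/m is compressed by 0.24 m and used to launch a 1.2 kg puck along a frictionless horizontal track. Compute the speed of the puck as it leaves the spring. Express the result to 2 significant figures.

v = 13 m/s

The puck leaves the spring when the spring is at natural length, so ½kx² = ½mv²
v = x√(k/m) = 0.24 × √(3400/1.2) = 12.77 m/s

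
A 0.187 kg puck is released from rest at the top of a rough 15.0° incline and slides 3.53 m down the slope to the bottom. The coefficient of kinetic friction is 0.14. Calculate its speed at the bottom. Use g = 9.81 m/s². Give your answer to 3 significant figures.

v = 2.93 m/s

Energy: mgh = ½mv² + W_f, with h = L sinθ and W_f = μ_k (mg cosθ) L
mgh = mgL sinθ = (0.187)(9.81)(3.53)sin15.0° = 1.6760 J
W_f = μ_k mg cosθ · L = (0.14)(0.187)(9.81)cos15.0°·3.53 = 0.8757 J
½mv² = 1.6760 − 0.8757 = 0.80033 J
v = √(2 × 0.80033/0.187) = 2.926 m/s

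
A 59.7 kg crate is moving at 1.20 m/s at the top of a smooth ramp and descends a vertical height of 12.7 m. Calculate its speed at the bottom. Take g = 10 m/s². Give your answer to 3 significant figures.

v = 16.0 m/s

Energy conservation between the two points: ½mv₀² + mgh = ½mv²
The mass cancels from both sides.
v² = v₀² + 2gh = (1.20)² + 2(10)(12.7) = 255.44
v = √255.44 = 15.98 m/s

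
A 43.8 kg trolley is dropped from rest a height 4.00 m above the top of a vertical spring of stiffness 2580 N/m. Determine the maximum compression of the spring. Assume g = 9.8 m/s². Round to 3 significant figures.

x = 1.33 m

Measuring PE from the top of the relaxed spring, at max compression the trolley has dropped H + x with zero KE, so:
mg(H + x) = ½kx²
½(2580)x² − (43.8)(9.8)x − (43.8)(9.8)(4.00) = 0
1290x² − 429.2x − 1717 = 0
x = [429.2 + √(184247 + 8.8595e+06)]/(2 × 1290) = 1.332 m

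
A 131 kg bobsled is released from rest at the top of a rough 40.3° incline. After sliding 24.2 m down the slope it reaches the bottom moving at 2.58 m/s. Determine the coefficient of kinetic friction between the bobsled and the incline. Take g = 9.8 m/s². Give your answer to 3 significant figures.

μ_k = 0.830

Energy balance down the incline: mg L sinθ − ½mv² = μ_k (mg cosθ) L
mgL sinθ = 20094 J; ½mv² = 435.99 J
W_f = 20094 − 435.99 = 19658 J
μ_k = W_f/(mg cosθ · L) = 19658/(979.1 × 24.2) = 0.8297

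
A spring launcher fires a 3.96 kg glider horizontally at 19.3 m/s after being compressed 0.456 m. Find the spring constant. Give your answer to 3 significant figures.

k = 7090 N/m

Energy stored in the spring equals the launch KE: ½kx² = ½mv²
k = mv²/x² = (3.96)(19.3)²/(0.456)² = 7094 N/m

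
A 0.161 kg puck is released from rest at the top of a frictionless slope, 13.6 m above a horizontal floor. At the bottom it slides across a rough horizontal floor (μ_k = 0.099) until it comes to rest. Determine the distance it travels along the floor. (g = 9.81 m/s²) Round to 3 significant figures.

Energy at the top = energy at the end + work done against friction:
At rest all PE has been dissipated by friction: mgh = μ_k m g d
d = h/μ_k = 13.6/0.099 = 137.4 m

d = 137 m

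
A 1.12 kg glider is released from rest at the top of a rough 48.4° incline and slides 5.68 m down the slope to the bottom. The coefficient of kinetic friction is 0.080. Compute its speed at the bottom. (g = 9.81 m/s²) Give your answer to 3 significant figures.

Taking the bottom as reference, mgh = ½mv² + μ_k N L with h = L sinθ, N = mg cosθ:
mgh = mgL sinθ = (1.12)(9.81)(5.68)sin48.4° = 46.668 J
W_f = μ_k mg cosθ · L = (0.080)(1.12)(9.81)cos48.4°·5.68 = 3.315 J
½mv² = 46.668 − 3.315 = 43.353 J
v = √(2 × 43.353/1.12) = 8.799 m/s

v = 8.80 m/s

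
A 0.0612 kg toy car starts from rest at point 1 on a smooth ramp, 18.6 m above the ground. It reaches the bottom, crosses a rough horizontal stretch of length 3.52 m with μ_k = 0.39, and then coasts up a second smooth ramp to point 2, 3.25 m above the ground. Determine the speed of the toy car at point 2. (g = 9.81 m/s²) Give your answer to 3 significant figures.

v = 16.6 m/s

Energy at 1: mgh₁ = (0.0612)(9.81)(18.6) = 11.167 J
Friction loss: W_f = μ_k mg d = 0.8242 J
At 2: ½mv² + mgh₂ = mgh₁ − W_f
½mv² = 11.167 − 0.8242 − 1.9512 = 8.3915 J
v = √(2 × 8.3915/0.0612) = 16.56 m/s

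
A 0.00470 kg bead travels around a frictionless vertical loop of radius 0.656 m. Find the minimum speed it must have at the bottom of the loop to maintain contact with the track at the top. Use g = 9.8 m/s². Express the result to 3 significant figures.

v = 5.67 m/s

At the top: mg = mv_top²/r ⇒ v_top² = gr = 6.429 m²/s²
Energy from bottom to top (height 2r): ½mv_bot² = ½mv_top² + mg(2r)
v_bot² = gr + 4gr = 5gr = 32.14
v_bot = √(5gr) = 5.670 m/s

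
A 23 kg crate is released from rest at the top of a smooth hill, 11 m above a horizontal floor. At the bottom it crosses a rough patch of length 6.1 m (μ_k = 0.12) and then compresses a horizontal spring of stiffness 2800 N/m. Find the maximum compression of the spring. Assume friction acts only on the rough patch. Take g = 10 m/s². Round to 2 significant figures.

x = 1.3 m

Initial energy: E₁ = mgh = (23)(10)(11) = 2530.0 J
Friction removes W_f = μ_k mg d = (0.12)(23)(10)(6.1) = 168.4 J
Energy reaching the spring: E = 2530.0 − 168.4 = 2361.6 J
At max compression ½kx² = E ⇒ x = √(2E/k) = √(2 × 2361.6/2800) = 1.299 m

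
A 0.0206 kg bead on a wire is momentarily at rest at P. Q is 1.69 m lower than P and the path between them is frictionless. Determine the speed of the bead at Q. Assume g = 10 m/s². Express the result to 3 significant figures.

By conservation of mechanical energy, mgh = ½mv²
The mass cancels from both sides.
v = √(2gh) = √(2 × 10 × 1.69) = √33.800 = 5.814 m/s

v = 5.81 m/s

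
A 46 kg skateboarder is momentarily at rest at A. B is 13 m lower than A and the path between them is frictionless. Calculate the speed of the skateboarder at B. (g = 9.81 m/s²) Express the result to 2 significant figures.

v = 16 m/s

Equating total energy at the two states: mgh = ½mv²
v = √(2gh) = √(2 × 9.81 × 13) = √255.06 = 15.97 m/s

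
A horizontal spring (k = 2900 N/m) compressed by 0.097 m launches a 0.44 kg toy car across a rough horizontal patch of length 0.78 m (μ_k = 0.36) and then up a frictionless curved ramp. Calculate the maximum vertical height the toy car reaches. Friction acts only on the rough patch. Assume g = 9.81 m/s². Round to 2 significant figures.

h = 2.9 m

Spring energy: E₀ = ½kx² = ½(2900)(0.097)² = 13.643 J
Friction: W_f = μ_k mg d = (0.36)(0.44)(9.81)(0.78) = 1.212 J
Energy at base of ramp: E = 13.643 − 1.212 = 12.431 J
At max height all remaining energy is PE: mgh = E ⇒ h = E/(mg) = 12.431/(0.44 × 9.81) = 2.880 m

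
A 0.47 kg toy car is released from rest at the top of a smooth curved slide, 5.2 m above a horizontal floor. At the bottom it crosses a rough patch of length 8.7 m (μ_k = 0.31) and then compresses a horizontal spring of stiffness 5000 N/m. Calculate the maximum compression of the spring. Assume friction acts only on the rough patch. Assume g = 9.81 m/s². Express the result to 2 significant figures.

x = 0.068 m

Initial energy: E₁ = mgh = (0.47)(9.81)(5.2) = 23.976 J
Friction removes W_f = μ_k mg d = (0.31)(0.47)(9.81)(8.7) = 12.44 J
Energy reaching the spring: E = 23.976 − 12.44 = 11.541 J
At max compression ½kx² = E ⇒ x = √(2E/k) = √(2 × 11.541/5000) = 0.06794 m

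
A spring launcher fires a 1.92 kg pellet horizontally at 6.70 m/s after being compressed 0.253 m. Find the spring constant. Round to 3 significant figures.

k = 1350 N/m

Spring PE at full compression equals KE at release: ½kx² = ½mv²
k = mv²/x² = (1.92)(6.70)²/(0.253)² = 1347 N/m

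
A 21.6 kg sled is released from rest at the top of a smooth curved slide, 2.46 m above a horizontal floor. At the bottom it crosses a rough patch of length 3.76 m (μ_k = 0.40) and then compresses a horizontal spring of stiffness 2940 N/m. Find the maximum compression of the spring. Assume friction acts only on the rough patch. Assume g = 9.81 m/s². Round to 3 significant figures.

x = 0.371 m

Initial energy: E₁ = mgh = (21.6)(9.81)(2.46) = 521.26 J
Friction removes W_f = μ_k mg d = (0.40)(21.6)(9.81)(3.76) = 318.7 J
Energy reaching the spring: E = 521.26 − 318.7 = 202.57 J
At max compression ½kx² = E ⇒ x = √(2E/k) = √(2 × 202.57/2940) = 0.3712 m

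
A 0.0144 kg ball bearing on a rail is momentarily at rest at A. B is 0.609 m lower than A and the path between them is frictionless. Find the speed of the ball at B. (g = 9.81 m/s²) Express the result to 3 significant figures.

v = 3.46 m/s

Mechanical energy is conserved (no friction): mgh = ½mv²
The mass cancels from both sides.
v = √(2gh) = √(2 × 9.81 × 0.609) = √11.949 = 3.457 m/s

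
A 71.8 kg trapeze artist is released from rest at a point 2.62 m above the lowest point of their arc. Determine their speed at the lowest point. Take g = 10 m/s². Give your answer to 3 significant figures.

Mechanical energy is conserved (no friction): mgh = ½mv²
The mass cancels from both sides.
v = √(2gh) = √(2 × 10 × 2.62) = √52.400 = 7.239 m/s

v = 7.24 m/s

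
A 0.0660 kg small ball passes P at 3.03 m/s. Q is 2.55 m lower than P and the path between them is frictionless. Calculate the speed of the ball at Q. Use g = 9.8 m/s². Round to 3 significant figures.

By conservation of mechanical energy, ½mv₀² + mgh = ½mv²
v² = v₀² + 2gh = (3.03)² + 2(9.8)(2.55) = 59.161
v = √59.161 = 7.692 m/s

v = 7.69 m/s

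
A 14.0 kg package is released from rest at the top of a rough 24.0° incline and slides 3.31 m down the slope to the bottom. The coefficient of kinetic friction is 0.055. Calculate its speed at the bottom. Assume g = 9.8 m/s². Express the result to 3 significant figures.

Taking the bottom as reference, mgh = ½mv² + μ_k N L with h = L sinθ, N = mg cosθ:
mgh = mgL sinθ = (14.0)(9.8)(3.31)sin24.0° = 184.71 J
W_f = μ_k mg cosθ · L = (0.055)(14.0)(9.8)cos24.0°·3.31 = 22.82 J
½mv² = 184.71 − 22.82 = 161.89 J
v = √(2 × 161.89/14.0) = 4.809 m/s

v = 4.81 m/s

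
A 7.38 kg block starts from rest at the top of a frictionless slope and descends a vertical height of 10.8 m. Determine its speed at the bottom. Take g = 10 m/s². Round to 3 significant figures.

v = 14.7 m/s

By conservation of mechanical energy, mgh = ½mv²
v = √(2gh) = √(2 × 10 × 10.8) = √216.00 = 14.70 m/s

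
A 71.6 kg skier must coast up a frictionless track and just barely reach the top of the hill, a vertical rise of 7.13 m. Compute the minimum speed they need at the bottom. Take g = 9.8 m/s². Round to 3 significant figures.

v = 11.8 m/s

At the top they are momentarily at rest, so all KE converts to PE: ½mv² = mgh
v = √(2gh) = √(2 × 9.8 × 7.13) = 11.82 m/s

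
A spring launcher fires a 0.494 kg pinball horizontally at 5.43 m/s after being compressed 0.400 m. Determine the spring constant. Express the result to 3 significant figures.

k = 91.0 N/m

Spring PE at full compression equals KE at release: ½kx² = ½mv²
k = mv²/x² = (0.494)(5.43)²/(0.400)² = 91.03 N/m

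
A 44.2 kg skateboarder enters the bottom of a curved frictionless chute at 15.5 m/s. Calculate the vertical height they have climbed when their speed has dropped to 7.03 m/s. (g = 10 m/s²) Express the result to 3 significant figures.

Energy balance between the two points: ½mv₁² = ½mv₂² + mgh
h = (v₁² − v₂²)/(2g) = (15.5² − 7.03²)/(2 × 10) = 9.541 m

h = 9.54 m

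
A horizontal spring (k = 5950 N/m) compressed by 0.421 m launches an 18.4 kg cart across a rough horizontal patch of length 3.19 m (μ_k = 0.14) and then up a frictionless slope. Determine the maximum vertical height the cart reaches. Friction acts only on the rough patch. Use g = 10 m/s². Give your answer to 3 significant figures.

h = 2.42 m

Spring energy: E₀ = ½kx² = ½(5950)(0.421)² = 527.29 J
Friction: W_f = μ_k mg d = (0.14)(18.4)(10)(3.19) = 82.17 J
Energy at base of ramp: E = 527.29 − 82.17 = 445.12 J
At max height all remaining energy is PE: mgh = E ⇒ h = E/(mg) = 445.12/(18.4 × 10) = 2.419 m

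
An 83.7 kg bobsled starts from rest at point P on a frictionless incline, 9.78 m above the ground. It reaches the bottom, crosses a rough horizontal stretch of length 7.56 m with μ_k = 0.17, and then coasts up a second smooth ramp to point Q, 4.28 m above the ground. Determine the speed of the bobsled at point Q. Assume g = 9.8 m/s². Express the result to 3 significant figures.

Energy at P: mgh₁ = (83.7)(9.8)(9.78) = 8022.1 J
Friction loss: W_f = μ_k mg d = 1054 J
At Q: ½mv² + mgh₂ = mgh₁ − W_f
½mv² = 8022.1 − 1054 − 3510.7 = 3457.2 J
v = √(2 × 3457.2/83.7) = 9.089 m/s

v = 9.09 m/s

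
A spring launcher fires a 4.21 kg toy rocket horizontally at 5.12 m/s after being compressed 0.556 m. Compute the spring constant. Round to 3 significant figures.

k = 357 N/m

Spring PE at full compression equals KE at release: ½kx² = ½mv²
k = mv²/x² = (4.21)(5.12)²/(0.556)² = 357.0 N/m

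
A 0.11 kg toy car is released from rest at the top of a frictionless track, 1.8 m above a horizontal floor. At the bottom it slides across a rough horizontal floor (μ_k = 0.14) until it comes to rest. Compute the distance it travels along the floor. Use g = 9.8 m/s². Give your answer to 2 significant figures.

d = 13 m

Energy bookkeeping (friction removes W_f = μ_k N d):
At rest all PE has been dissipated by friction: mgh = μ_k m g d
d = h/μ_k = 1.8/0.14 = 12.86 m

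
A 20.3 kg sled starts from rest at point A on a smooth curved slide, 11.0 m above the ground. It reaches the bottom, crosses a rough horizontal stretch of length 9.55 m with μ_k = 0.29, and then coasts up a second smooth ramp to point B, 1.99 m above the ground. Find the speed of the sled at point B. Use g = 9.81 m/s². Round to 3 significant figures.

v = 11.1 m/s

Energy at A: mgh₁ = (20.3)(9.81)(11.0) = 2190.6 J
Friction loss: W_f = μ_k mg d = 551.5 J
At B: ½mv² + mgh₂ = mgh₁ − W_f
½mv² = 2190.6 − 551.5 − 396.29 = 1242.8 J
v = √(2 × 1242.8/20.3) = 11.07 m/s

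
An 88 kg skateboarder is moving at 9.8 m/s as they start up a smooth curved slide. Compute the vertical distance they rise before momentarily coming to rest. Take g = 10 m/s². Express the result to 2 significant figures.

By energy conservation, ½mv² = mgh
h = v²/(2g) = 9.8²/(2 × 10) = 4.802 m

h = 4.8 m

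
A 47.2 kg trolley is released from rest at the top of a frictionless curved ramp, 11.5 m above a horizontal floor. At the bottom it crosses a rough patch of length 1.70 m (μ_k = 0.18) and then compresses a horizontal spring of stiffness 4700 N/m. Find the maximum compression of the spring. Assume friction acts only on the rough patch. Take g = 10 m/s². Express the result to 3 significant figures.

x = 1.50 m

Initial energy: E₁ = mgh = (47.2)(10)(11.5) = 5428.0 J
Friction removes W_f = μ_k mg d = (0.18)(47.2)(10)(1.70) = 144.4 J
Energy reaching the spring: E = 5428.0 − 144.4 = 5283.6 J
At max compression ½kx² = E ⇒ x = √(2E/k) = √(2 × 5283.6/4700) = 1.499 m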